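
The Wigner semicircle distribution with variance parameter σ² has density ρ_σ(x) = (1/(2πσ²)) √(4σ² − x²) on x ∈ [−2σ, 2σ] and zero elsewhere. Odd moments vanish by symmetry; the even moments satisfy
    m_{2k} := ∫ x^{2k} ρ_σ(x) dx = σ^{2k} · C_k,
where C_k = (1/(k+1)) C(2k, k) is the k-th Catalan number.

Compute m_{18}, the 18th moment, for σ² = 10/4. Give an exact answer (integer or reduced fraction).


By the scaled semicircle moment identity, m_{2k} = σ^{2k} · C_k with k = 9.
C_9 = (1/(k+1)) · C(2k, k) = (1/10) · C(18, 9) = (1/10) · 48620 = 4862.
σ^{2k} = (σ²)^k = (10/4)^9 = 1953125/512.

Therefore m_{18} = σ^{18} · C_9 = (1953125/512) · 4862 = 4748046875/256.


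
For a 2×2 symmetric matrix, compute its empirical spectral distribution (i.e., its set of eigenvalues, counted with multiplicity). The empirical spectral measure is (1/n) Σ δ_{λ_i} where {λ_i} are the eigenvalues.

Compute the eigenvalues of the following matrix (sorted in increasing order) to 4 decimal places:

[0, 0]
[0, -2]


Since M is real symmetric, both eigenvalues are real; they are the roots of det(λI − M) = λ² − (tr M) λ + det M.
tr M = 0 + (-2) = -2.
det M = 0·(-2) − 0² = 0 − 0 = 0.
Characteristic polynomial: λ² + 2λ = 0.
Discriminant Δ = (tr M)² − 4·det M = 4 − 0 = 4; √Δ = 2.000000.
λ = (tr M ± √Δ)/2 = (-2 ± 2.000000)/2, giving (tr M − √Δ)/2 = -2.0000 and (tr M + √Δ)/2 = 0.0000.

Eigenvalues sorted in increasing order: [-2.0000, 0.0000].


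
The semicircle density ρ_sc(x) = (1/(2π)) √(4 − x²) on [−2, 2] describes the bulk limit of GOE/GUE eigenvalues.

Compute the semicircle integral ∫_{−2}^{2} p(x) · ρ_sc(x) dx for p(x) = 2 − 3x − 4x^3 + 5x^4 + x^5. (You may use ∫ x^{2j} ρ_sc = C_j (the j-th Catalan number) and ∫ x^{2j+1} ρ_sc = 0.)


Write p(x) = Σ a_i x^i, split into monomials and integrate each against ρ_sc separately.
Using ∫ x^{2j} ρ_sc = C_j = (1/(j+1)) C(2j, j) (Catalan numbers) and ∫ x^{2j+1} ρ_sc = 0 (odd monomials vanish by symmetry):
  i = 0 (even): a_0 · C_{0} = 2 · 1 = 2
  i = 1 (odd): ∫ x^1 ρ_sc = 0 (vanishes)
  i = 3 (odd): ∫ x^3 ρ_sc = 0 (vanishes)
  i = 4 (even): a_4 · C_{2} = 5 · 2 = 10
  i = 5 (odd): ∫ x^5 ρ_sc = 0 (vanishes)

Summing the contributions: ∫_{−2}^{2} p(x) ρ_sc(x) dx = 2 + 10 = 12.


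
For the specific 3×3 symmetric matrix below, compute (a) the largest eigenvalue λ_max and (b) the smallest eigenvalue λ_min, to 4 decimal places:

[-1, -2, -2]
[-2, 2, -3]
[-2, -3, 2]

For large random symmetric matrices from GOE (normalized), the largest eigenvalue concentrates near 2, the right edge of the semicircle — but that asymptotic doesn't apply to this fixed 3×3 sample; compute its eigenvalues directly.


Since M is real symmetric, all three eigenvalues are real; they are the roots of det(λI − M) = λ³ − (tr M) λ² + s λ − det M, where s is the sum of the principal 2×2 minors.
tr M = -1 + 2 + 2 = 3.
s = ((-1)·2 − (-2)²) + ((-1)·2 − (-2)²) + (2·2 − (-3)²) = -6 + (-6) + (-5) = -17.
det M (expand along row 1) = (-1)·(-5) − (-2)·(-10) + (-2)·10 = -35.
Characteristic polynomial: λ³ − 3λ² − 17λ + 35 = 0.
Substitute λ = y + (tr M)/3 = y + 1.000000 to remove the quadratic term: y³ + p·y + q = 0 with p = s − (tr M)²/3 = -20.000000 and q = −2(tr M)³/27 + (tr M)·s/3 − det M = 16.000000.
Three real roots ⇒ use the trigonometric (Viète) form: r = 2√(−p/3) = 5.163978, φ = arccos(3q/(p·r)) = arccos(-0.464758) = 2.054158 rad.
y_k = r·cos(φ/3 − 2πk/3) for k = 0, 1, 2 gives y = 4.000000, 0.828427, -4.828427.
λ_k = y_k + 1.000000 gives λ = 5.0000, 1.8284, -3.8284 (check: the sum is 3.0000 = tr M).

Hence λ_max = 5.0000 and λ_min = -3.8284.


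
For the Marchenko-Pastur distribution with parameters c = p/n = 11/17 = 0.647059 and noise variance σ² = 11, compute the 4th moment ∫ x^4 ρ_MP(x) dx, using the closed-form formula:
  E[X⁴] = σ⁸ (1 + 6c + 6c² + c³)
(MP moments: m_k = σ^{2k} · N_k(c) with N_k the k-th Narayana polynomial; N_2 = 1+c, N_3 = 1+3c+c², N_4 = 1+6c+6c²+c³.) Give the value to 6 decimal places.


E[X⁴] = σ⁸ (1 + 6c + 6c² + c³) (fourth MP moment). With σ² = 11 (so σ⁸ = 14641) and c = 11/17 = 0.647059: E[X⁴] = 14641 · (1 + 6·0.647059 + 6·(0.647059)² + (0.647059)³) = 14641 · 7.665378.

So E[X^4] = 112228.792998.


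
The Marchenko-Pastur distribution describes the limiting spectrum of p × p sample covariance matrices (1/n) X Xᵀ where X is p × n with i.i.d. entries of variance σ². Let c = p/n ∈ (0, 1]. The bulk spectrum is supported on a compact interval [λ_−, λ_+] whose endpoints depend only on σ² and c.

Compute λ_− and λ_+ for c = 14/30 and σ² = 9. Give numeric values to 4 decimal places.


c = 14/30 = 0.466667; √c = 0.683130.
λ_− = σ² (1 − √c)² = 9 · (1 − 0.683130)² = 9 · (0.316870)² = 0.903659.
λ_+ = σ² (1 + √c)² = 9 · (1 + 0.683130)² = 9 · (1.683130)² = 25.496341.

Rounded to 4 decimal places: λ_− ≈ 0.9037, λ_+ ≈ 25.4963.


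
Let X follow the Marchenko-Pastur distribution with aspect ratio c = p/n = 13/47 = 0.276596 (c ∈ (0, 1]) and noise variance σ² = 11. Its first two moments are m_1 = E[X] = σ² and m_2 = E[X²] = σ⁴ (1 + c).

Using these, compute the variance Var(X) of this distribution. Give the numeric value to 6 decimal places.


m_1 = E[X] = σ² = 11, so m_1² = 121.
m_2 = E[X²] = σ⁴ (1 + c) = 121 · (1 + 0.276596) = 121 · 1.276596 = 154.468085.
(Note m_2 − m_1² simplifies to c · σ⁴ = 0.276596 · 121.)

Var(X) = m_2 − m_1² = 154.468085 − 121 = 33.468085.


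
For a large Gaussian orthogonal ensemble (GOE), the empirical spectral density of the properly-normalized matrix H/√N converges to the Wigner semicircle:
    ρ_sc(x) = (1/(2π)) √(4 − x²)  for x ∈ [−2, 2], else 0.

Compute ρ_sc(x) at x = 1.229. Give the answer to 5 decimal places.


ρ_sc(x) = (1/(2π)) √(4 − x²). With x = 1.229:
  4 − x² = 4 − (1.229)² = 4 − 1.510441 = 2.489559.
  √(4 − x²) = 1.577834.
  1/(2π) = 0.159155.
  ρ_sc(1.229) = 0.159155 · 1.577834 = 0.251120.

Rounded to 5 decimal places: ρ_sc(1.229) ≈ 0.25112.


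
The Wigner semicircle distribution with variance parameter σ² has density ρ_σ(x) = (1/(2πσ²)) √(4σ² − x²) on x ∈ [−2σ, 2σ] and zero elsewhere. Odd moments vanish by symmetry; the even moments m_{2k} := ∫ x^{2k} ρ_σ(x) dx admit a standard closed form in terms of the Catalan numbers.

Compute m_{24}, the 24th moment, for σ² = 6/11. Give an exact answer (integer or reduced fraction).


By the scaled semicircle moment identity, m_{2k} = σ^{2k} · C_k with k = 12.
C_12 = (1/(k+1)) · C(2k, k) = (1/13) · C(24, 12) = (1/13) · 2704156 = 208012.
σ^{2k} = (σ²)^k = (6/11)^12 = 2176782336/3138428376721.

Therefore m_{24} = σ^{24} · C_12 = (2176782336/3138428376721) · 208012 = 452796847276032/3138428376721.


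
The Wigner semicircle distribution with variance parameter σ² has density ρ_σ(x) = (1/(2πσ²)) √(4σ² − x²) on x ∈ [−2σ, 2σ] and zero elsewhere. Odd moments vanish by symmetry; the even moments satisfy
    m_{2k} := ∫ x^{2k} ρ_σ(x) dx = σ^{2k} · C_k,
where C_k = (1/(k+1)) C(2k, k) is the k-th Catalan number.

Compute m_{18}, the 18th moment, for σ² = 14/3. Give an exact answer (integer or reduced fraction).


By the scaled semicircle moment identity, m_{2k} = σ^{2k} · C_k with k = 9.
C_9 = (1/(k+1)) · C(2k, k) = (1/10) · C(18, 9) = (1/10) · 48620 = 4862.
σ^{2k} = (σ²)^k = (14/3)^9 = 20661046784/19683.

Therefore m_{18} = σ^{18} · C_9 = (20661046784/19683) · 4862 = 100454009463808/19683.


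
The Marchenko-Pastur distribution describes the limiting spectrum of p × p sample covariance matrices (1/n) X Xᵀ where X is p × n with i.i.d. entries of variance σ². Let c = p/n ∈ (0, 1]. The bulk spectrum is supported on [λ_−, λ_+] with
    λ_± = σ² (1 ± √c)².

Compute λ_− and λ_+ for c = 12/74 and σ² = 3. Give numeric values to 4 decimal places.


c = 12/74 = 0.162162; √c = 0.402694.
λ_− = σ² (1 − √c)² = 3 · (1 − 0.402694)² = 3 · (0.597306)² = 1.070325.
λ_+ = σ² (1 + √c)² = 3 · (1 + 0.402694)² = 3 · (1.402694)² = 5.902648.

Rounded to 4 decimal places: λ_− ≈ 1.0703, λ_+ ≈ 5.9026.


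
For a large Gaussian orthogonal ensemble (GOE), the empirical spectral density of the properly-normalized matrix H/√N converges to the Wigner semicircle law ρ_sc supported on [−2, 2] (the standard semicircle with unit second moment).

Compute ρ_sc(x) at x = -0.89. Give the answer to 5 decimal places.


ρ_sc(x) = (1/(2π)) √(4 − x²). With x = -0.89:
  4 − x² = 4 − (-0.89)² = 4 − 0.792100 = 3.207900.
  √(4 − x²) = 1.791061.
  1/(2π) = 0.159155.
  ρ_sc(-0.89) = 0.159155 · 1.791061 = 0.285056.

Rounded to 5 decimal places: ρ_sc(-0.89) ≈ 0.28506.


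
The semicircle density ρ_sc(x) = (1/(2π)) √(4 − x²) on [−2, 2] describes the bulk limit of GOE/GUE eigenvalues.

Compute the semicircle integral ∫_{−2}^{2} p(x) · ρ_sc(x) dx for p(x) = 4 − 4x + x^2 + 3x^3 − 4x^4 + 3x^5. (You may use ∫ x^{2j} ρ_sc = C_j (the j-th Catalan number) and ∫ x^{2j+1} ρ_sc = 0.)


Write p(x) = Σ a_i x^i, split into monomials and integrate each against ρ_sc separately.
Using ∫ x^{2j} ρ_sc = C_j = (1/(j+1)) C(2j, j) (Catalan numbers) and ∫ x^{2j+1} ρ_sc = 0 (odd monomials vanish by symmetry):
  i = 0 (even): a_0 · C_{0} = 4 · 1 = 4
  i = 1 (odd): ∫ x^1 ρ_sc = 0 (vanishes)
  i = 2 (even): a_2 · C_{1} = 1 · 1 = 1
  i = 3 (odd): ∫ x^3 ρ_sc = 0 (vanishes)
  i = 4 (even): a_4 · C_{2} = -4 · 2 = -8
  i = 5 (odd): ∫ x^5 ρ_sc = 0 (vanishes)

Summing the contributions: ∫_{−2}^{2} p(x) ρ_sc(x) dx = 4 + 1 + (-8) = -3.


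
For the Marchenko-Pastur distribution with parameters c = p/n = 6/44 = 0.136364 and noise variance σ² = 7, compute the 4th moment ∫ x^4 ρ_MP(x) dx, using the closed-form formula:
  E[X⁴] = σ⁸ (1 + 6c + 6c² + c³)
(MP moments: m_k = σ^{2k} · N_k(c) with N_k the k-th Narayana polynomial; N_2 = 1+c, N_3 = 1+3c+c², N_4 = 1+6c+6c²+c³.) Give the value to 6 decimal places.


E[X⁴] = σ⁸ (1 + 6c + 6c² + c³) (fourth MP moment). With σ² = 7 (so σ⁸ = 2401) and c = 6/44 = 0.136364: E[X⁴] = 2401 · (1 + 6·0.136364 + 6·(0.136364)² + (0.136364)³) = 2401 · 1.932288.

So E[X^4] = 4639.422896.


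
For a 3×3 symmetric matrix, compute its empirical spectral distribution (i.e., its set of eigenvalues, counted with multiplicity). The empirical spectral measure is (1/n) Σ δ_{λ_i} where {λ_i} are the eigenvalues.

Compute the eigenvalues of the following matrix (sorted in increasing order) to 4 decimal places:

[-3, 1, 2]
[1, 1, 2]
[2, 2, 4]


Since M is real symmetric, all three eigenvalues are real; they are the roots of det(λI − M) = λ³ − (tr M) λ² + s λ − det M, where s is the sum of the principal 2×2 minors.
tr M = -3 + 1 + 4 = 2.
s = ((-3)·1 − 1²) + ((-3)·4 − 2²) + (1·4 − 2²) = -4 + (-16) + 0 = -20.
det M (expand along row 1) = (-3)·0 − 1·0 + 2·0 = 0.
Characteristic polynomial: λ³ − 2λ² − 20λ = 0.
Substitute λ = y + (tr M)/3 = y + 0.666667 to remove the quadratic term: y³ + p·y + q = 0 with p = s − (tr M)²/3 = -21.333333 and q = −2(tr M)³/27 + (tr M)·s/3 − det M = -13.925926.
Three real roots ⇒ use the trigonometric (Viète) form: r = 2√(−p/3) = 5.333333, φ = arccos(3q/(p·r)) = arccos(0.367188) = 1.194813 rad.
y_k = r·cos(φ/3 − 2πk/3) for k = 0, 1, 2 gives y = 4.915909, -0.666667, -4.249242.
λ_k = y_k + 0.666667 gives λ = 5.5826, 0.0000, -3.5826 (check: the sum is 2.0000 = tr M).

Eigenvalues sorted in increasing order: [-3.5826, 0.0000, 5.5826].


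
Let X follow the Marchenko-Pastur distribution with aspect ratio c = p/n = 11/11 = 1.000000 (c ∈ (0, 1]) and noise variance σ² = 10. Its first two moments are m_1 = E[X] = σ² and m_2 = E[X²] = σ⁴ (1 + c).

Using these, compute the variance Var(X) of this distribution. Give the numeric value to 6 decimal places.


m_1 = E[X] = σ² = 10, so m_1² = 100.
m_2 = E[X²] = σ⁴ (1 + c) = 100 · (1 + 1.000000) = 100 · 2.000000 = 200.000000.
(Note m_2 − m_1² simplifies to c · σ⁴ = 1.000000 · 100.)

Var(X) = m_2 − m_1² = 200.000000 − 100 = 100.000000.


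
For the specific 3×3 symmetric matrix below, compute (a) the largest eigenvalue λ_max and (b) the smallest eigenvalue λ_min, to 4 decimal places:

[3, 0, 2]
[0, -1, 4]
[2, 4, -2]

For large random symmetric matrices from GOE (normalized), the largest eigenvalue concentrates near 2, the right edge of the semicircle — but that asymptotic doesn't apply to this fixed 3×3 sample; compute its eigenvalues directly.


Since M is real symmetric, all three eigenvalues are real; they are the roots of det(λI − M) = λ³ − (tr M) λ² + s λ − det M, where s is the sum of the principal 2×2 minors.
tr M = 3 + (-1) + (-2) = 0.
s = (3·(-1) − 0²) + (3·(-2) − 2²) + ((-1)·(-2) − 4²) = -3 + (-10) + (-14) = -27.
det M (expand along row 1) = 3·(-14) − 0·(-8) + 2·2 = -38.
Characteristic polynomial: λ³ − 27λ + 38 = 0.
Substitute λ = y + (tr M)/3 = y + 0.000000 to remove the quadratic term: y³ + p·y + q = 0 with p = s − (tr M)²/3 = -27.000000 and q = −2(tr M)³/27 + (tr M)·s/3 − det M = 38.000000.
Three real roots ⇒ use the trigonometric (Viète) form: r = 2√(−p/3) = 6.000000, φ = arccos(3q/(p·r)) = arccos(-0.703704) = 2.351393 rad.
y_k = r·cos(φ/3 − 2πk/3) for k = 0, 1, 2 gives y = 4.249425, 1.543637, -5.793062.
λ_k = y_k + 0.000000 gives λ = 4.2494, 1.5436, -5.7931 (check: the sum is 0.0000 = tr M).

Hence λ_max = 4.2494 and λ_min = -5.7931.


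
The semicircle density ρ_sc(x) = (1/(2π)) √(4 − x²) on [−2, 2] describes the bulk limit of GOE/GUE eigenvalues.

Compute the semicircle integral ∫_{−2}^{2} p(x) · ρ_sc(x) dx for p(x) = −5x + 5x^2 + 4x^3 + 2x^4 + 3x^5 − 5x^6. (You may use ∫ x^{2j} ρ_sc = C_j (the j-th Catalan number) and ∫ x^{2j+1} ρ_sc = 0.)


Write p(x) = Σ a_i x^i, split into monomials and integrate each against ρ_sc separately.
Using ∫ x^{2j} ρ_sc = C_j = (1/(j+1)) C(2j, j) (Catalan numbers) and ∫ x^{2j+1} ρ_sc = 0 (odd monomials vanish by symmetry):
  i = 1 (odd): ∫ x^1 ρ_sc = 0 (vanishes)
  i = 2 (even): a_2 · C_{1} = 5 · 1 = 5
  i = 3 (odd): ∫ x^3 ρ_sc = 0 (vanishes)
  i = 4 (even): a_4 · C_{2} = 2 · 2 = 4
  i = 5 (odd): ∫ x^5 ρ_sc = 0 (vanishes)
  i = 6 (even): a_6 · C_{3} = -5 · 5 = -25

Summing the contributions: ∫_{−2}^{2} p(x) ρ_sc(x) dx = 5 + 4 + (-25) = -16.


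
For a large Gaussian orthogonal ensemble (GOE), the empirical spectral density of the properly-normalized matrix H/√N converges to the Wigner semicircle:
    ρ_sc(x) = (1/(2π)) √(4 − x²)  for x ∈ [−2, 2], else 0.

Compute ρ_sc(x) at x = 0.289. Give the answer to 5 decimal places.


ρ_sc(x) = (1/(2π)) √(4 − x²). With x = 0.289:
  4 − x² = 4 − (0.289)² = 4 − 0.083521 = 3.916479.
  √(4 − x²) = 1.979010.
  1/(2π) = 0.159155.
  ρ_sc(0.289) = 0.159155 · 1.979010 = 0.314969.

Rounded to 5 decimal places: ρ_sc(0.289) ≈ 0.31497.


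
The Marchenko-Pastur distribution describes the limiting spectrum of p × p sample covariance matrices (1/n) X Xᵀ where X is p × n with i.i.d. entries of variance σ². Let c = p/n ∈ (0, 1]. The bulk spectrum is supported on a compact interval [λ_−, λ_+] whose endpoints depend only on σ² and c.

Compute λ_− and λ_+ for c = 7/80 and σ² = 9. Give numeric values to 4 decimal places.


c = 7/80 = 0.087500; √c = 0.295804.
λ_− = σ² (1 − √c)² = 9 · (1 − 0.295804)² = 9 · (0.704196)² = 4.463028.
λ_+ = σ² (1 + √c)² = 9 · (1 + 0.295804)² = 9 · (1.295804)² = 15.111972.

Rounded to 4 decimal places: λ_− ≈ 4.4630, λ_+ ≈ 15.1120.


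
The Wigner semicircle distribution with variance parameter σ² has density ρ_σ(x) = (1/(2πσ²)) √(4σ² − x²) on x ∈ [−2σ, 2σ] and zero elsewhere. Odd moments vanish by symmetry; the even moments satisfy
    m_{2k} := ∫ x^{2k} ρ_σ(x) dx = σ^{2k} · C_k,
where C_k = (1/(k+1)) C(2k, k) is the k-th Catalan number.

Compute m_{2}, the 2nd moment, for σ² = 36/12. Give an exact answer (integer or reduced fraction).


By the scaled semicircle moment identity, m_{2k} = σ^{2k} · C_k with k = 1.
C_1 = (1/(k+1)) · C(2k, k) = (1/2) · C(2, 1) = (1/2) · 2 = 1.
σ^{2k} = (σ²)^k = (36/12)^1 = 3.

Therefore m_{2} = σ^{2} · C_1 = 3 · 1 = 3.


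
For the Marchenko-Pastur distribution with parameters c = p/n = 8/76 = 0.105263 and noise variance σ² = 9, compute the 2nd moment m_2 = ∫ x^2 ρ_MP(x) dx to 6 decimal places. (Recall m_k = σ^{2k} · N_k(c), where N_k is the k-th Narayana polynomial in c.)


E[X²] = σ⁴ (1 + c) (second MP moment). With σ² = 9 (so σ⁴ = 81) and c = 8/76 = 0.105263: E[X²] = 81 · (1 + 0.105263) = 81 · 1.105263.

So E[X^2] = 89.526316.


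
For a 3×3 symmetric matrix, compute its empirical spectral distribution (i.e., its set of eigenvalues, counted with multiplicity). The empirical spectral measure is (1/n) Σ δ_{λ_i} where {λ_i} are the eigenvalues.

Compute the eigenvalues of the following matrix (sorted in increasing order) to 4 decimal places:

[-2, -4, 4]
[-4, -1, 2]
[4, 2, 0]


Since M is real symmetric, all three eigenvalues are real; they are the roots of det(λI − M) = λ³ − (tr M) λ² + s λ − det M, where s is the sum of the principal 2×2 minors.
tr M = -2 + (-1) + 0 = -3.
s = ((-2)·(-1) − (-4)²) + ((-2)·0 − 4²) + ((-1)·0 − 2²) = -14 + (-16) + (-4) = -34.
det M (expand along row 1) = (-2)·(-4) − (-4)·(-8) + 4·(-4) = -40.
Characteristic polynomial: λ³ + 3λ² − 34λ + 40 = 0.
Substitute λ = y + (tr M)/3 = y − 1.000000 to remove the quadratic term: y³ + p·y + q = 0 with p = s − (tr M)²/3 = -37.000000 and q = −2(tr M)³/27 + (tr M)·s/3 − det M = 76.000000.
Three real roots ⇒ use the trigonometric (Viète) form: r = 2√(−p/3) = 7.023769, φ = arccos(3q/(p·r)) = arccos(-0.877330) = 2.641066 rad.
y_k = r·cos(φ/3 − 2πk/3) for k = 0, 1, 2 gives y = 4.473279, 2.452959, -6.926238.
λ_k = y_k − 1.000000 gives λ = 3.4733, 1.4530, -7.9262 (check: the sum is -3.0000 = tr M).

Eigenvalues sorted in increasing order: [-7.9262, 1.4530, 3.4733].


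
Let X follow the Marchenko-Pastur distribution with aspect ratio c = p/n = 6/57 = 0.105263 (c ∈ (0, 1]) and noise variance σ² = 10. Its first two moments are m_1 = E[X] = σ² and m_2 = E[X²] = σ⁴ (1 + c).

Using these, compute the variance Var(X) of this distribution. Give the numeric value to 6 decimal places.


m_1 = E[X] = σ² = 10, so m_1² = 100.
m_2 = E[X²] = σ⁴ (1 + c) = 100 · (1 + 0.105263) = 100 · 1.105263 = 110.526316.
(Note m_2 − m_1² simplifies to c · σ⁴ = 0.105263 · 100.)

Var(X) = m_2 − m_1² = 110.526316 − 100 = 10.526316.


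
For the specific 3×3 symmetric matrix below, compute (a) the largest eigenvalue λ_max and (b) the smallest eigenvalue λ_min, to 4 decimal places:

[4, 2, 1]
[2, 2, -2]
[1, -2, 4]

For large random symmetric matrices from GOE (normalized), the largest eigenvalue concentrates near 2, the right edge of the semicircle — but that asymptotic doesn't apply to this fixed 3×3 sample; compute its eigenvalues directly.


Since M is real symmetric, all three eigenvalues are real; they are the roots of det(λI − M) = λ³ − (tr M) λ² + s λ − det M, where s is the sum of the principal 2×2 minors.
tr M = 4 + 2 + 4 = 10.
s = (4·2 − 2²) + (4·4 − 1²) + (2·4 − (-2)²) = 4 + 15 + 4 = 23.
det M (expand along row 1) = 4·4 − 2·10 + 1·(-6) = -10.
Characteristic polynomial: λ³ − 10λ² + 23λ + 10 = 0.
Substitute λ = y + (tr M)/3 = y + 3.333333 to remove the quadratic term: y³ + p·y + q = 0 with p = s − (tr M)²/3 = -10.333333 and q = −2(tr M)³/27 + (tr M)·s/3 − det M = 12.592593.
Three real roots ⇒ use the trigonometric (Viète) form: r = 2√(−p/3) = 3.711843, φ = arccos(3q/(p·r)) = arccos(-0.984932) = 2.967778 rad.
y_k = r·cos(φ/3 − 2πk/3) for k = 0, 1, 2 gives y = 2.038948, 1.666667, -3.705615.
λ_k = y_k + 3.333333 gives λ = 5.3723, 5.0000, -0.3723 (check: the sum is 10.0000 = tr M).

Hence λ_max = 5.3723 and λ_min = -0.3723.


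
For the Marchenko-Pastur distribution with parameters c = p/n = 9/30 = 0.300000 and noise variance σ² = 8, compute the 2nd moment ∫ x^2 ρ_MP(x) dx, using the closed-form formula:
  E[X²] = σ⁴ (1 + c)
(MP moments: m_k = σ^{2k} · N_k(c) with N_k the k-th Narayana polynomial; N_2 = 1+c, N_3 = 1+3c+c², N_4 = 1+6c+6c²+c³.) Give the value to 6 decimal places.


E[X²] = σ⁴ (1 + c) (second MP moment). With σ² = 8 (so σ⁴ = 64) and c = 9/30 = 0.300000: E[X²] = 64 · (1 + 0.300000) = 64 · 1.300000.

So E[X^2] = 83.200000.


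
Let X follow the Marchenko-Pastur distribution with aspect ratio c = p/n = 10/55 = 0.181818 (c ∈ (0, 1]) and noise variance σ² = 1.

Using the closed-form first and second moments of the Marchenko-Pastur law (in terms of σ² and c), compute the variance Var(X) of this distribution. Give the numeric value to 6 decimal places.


Recall the MP moments m_1 = E[X] = σ² and m_2 = E[X²] = σ⁴ (1 + c).
m_1 = E[X] = σ² = 1, so m_1² = 1.
m_2 = E[X²] = σ⁴ (1 + c) = 1 · (1 + 0.181818) = 1 · 1.181818 = 1.181818.
(Note m_2 − m_1² simplifies to c · σ⁴ = 0.181818 · 1.)

Var(X) = m_2 − m_1² = 1.181818 − 1 = 0.181818.


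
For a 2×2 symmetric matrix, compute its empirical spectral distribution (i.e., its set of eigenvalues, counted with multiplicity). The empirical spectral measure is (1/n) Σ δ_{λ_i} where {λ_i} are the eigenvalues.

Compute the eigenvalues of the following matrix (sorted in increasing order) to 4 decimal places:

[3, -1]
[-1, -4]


Since M is real symmetric, both eigenvalues are real; they are the roots of det(λI − M) = λ² − (tr M) λ + det M.
tr M = 3 + (-4) = -1.
det M = 3·(-4) − (-1)² = -12 − 1 = -13.
Characteristic polynomial: λ² + λ − 13 = 0.
Discriminant Δ = (tr M)² − 4·det M = 1 − (-52) = 53; √Δ = 7.280110.
λ = (tr M ± √Δ)/2 = (-1 ± 7.280110)/2, giving (tr M − √Δ)/2 = -4.1401 and (tr M + √Δ)/2 = 3.1401.

Eigenvalues sorted in increasing order: [-4.1401, 3.1401].


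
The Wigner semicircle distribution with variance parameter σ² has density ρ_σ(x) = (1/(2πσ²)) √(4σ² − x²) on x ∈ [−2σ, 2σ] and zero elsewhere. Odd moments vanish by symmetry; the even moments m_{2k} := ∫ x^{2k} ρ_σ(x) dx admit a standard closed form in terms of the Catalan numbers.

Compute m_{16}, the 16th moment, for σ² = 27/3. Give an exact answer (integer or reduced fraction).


By the scaled semicircle moment identity, m_{2k} = σ^{2k} · C_k with k = 8.
C_8 = (1/(k+1)) · C(2k, k) = (1/9) · C(16, 8) = (1/9) · 12870 = 1430.
σ^{2k} = (σ²)^k = (27/3)^8 = 43046721.

Therefore m_{16} = σ^{16} · C_8 = 43046721 · 1430 = 61556811030.


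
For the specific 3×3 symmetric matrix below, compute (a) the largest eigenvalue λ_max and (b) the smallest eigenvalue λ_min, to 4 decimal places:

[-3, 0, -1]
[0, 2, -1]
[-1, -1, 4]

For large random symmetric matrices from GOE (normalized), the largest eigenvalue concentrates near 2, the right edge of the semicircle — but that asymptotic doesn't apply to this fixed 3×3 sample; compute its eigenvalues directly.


Since M is real symmetric, all three eigenvalues are real; they are the roots of det(λI − M) = λ³ − (tr M) λ² + s λ − det M, where s is the sum of the principal 2×2 minors.
tr M = -3 + 2 + 4 = 3.
s = ((-3)·2 − 0²) + ((-3)·4 − (-1)²) + (2·4 − (-1)²) = -6 + (-13) + 7 = -12.
det M (expand along row 1) = (-3)·7 − 0·(-1) + (-1)·2 = -23.
Characteristic polynomial: λ³ − 3λ² − 12λ + 23 = 0.
Substitute λ = y + (tr M)/3 = y + 1.000000 to remove the quadratic term: y³ + p·y + q = 0 with p = s − (tr M)²/3 = -15.000000 and q = −2(tr M)³/27 + (tr M)·s/3 − det M = 9.000000.
Three real roots ⇒ use the trigonometric (Viète) form: r = 2√(−p/3) = 4.472136, φ = arccos(3q/(p·r)) = arccos(-0.402492) = 1.985034 rad.
y_k = r·cos(φ/3 − 2πk/3) for k = 0, 1, 2 gives y = 3.528347, 0.615549, -4.143895.
λ_k = y_k + 1.000000 gives λ = 4.5283, 1.6155, -3.1439 (check: the sum is 3.0000 = tr M).

Hence λ_max = 4.5283 and λ_min = -3.1439.


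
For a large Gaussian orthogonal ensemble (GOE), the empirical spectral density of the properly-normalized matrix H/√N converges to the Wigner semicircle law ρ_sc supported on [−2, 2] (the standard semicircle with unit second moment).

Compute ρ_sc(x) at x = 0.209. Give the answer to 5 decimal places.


ρ_sc(x) = (1/(2π)) √(4 − x²). With x = 0.209:
  4 − x² = 4 − (0.209)² = 4 − 0.043681 = 3.956319.
  √(4 − x²) = 1.989050.
  1/(2π) = 0.159155.
  ρ_sc(0.209) = 0.159155 · 1.989050 = 0.316567.

Rounded to 5 decimal places: ρ_sc(0.209) ≈ 0.31657.


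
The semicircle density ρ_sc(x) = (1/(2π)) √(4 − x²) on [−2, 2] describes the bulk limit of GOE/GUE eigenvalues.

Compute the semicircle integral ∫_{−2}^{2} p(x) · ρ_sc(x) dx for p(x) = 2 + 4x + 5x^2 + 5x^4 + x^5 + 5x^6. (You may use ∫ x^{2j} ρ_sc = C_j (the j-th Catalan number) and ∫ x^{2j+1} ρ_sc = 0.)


Write p(x) = Σ a_i x^i, split into monomials and integrate each against ρ_sc separately.
Using ∫ x^{2j} ρ_sc = C_j = (1/(j+1)) C(2j, j) (Catalan numbers) and ∫ x^{2j+1} ρ_sc = 0 (odd monomials vanish by symmetry):
  i = 0 (even): a_0 · C_{0} = 2 · 1 = 2
  i = 1 (odd): ∫ x^1 ρ_sc = 0 (vanishes)
  i = 2 (even): a_2 · C_{1} = 5 · 1 = 5
  i = 4 (even): a_4 · C_{2} = 5 · 2 = 10
  i = 5 (odd): ∫ x^5 ρ_sc = 0 (vanishes)
  i = 6 (even): a_6 · C_{3} = 5 · 5 = 25

Summing the contributions: ∫_{−2}^{2} p(x) ρ_sc(x) dx = 2 + 5 + 10 + 25 = 42.


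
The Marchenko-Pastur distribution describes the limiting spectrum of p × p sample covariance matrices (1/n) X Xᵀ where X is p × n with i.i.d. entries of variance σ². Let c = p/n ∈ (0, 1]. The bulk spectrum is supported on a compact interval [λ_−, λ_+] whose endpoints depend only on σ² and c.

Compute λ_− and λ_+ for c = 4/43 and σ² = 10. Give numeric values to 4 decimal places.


c = 4/43 = 0.093023; √c = 0.304997.
λ_− = σ² (1 − √c)² = 10 · (1 − 0.304997)² = 10 · (0.695003)² = 4.830290.
λ_+ = σ² (1 + √c)² = 10 · (1 + 0.304997)² = 10 · (1.304997)² = 17.030175.

Rounded to 4 decimal places: λ_− ≈ 4.8303, λ_+ ≈ 17.0302.


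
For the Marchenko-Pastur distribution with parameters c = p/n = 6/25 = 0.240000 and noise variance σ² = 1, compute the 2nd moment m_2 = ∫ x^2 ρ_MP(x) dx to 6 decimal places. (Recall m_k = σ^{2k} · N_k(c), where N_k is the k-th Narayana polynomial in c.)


E[X²] = σ⁴ (1 + c) (second MP moment). With σ² = 1 (so σ⁴ = 1) and c = 6/25 = 0.240000: E[X²] = 1 · (1 + 0.240000) = 1 · 1.240000.

So E[X^2] = 1.240000.


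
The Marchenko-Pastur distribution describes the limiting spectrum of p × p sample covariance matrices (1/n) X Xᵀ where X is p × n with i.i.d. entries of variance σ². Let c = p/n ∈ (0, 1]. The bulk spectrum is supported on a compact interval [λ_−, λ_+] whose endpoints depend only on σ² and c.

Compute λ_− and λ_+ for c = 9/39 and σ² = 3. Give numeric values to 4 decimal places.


c = 9/39 = 0.230769; √c = 0.480384.
λ_− = σ² (1 − √c)² = 3 · (1 − 0.480384)² = 3 · (0.519616)² = 0.810001.
λ_+ = σ² (1 + √c)² = 3 · (1 + 0.480384)² = 3 · (1.480384)² = 6.574614.

Rounded to 4 decimal places: λ_− ≈ 0.8100, λ_+ ≈ 6.5746.


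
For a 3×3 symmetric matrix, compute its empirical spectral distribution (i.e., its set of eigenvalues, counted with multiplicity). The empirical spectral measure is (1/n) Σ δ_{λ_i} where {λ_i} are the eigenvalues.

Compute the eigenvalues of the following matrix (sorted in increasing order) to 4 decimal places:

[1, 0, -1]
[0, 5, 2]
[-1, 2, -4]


Since M is real symmetric, all three eigenvalues are real; they are the roots of det(λI − M) = λ³ − (tr M) λ² + s λ − det M, where s is the sum of the principal 2×2 minors.
tr M = 1 + 5 + (-4) = 2.
s = (1·5 − 0²) + (1·(-4) − (-1)²) + (5·(-4) − 2²) = 5 + (-5) + (-24) = -24.
det M (expand along row 1) = 1·(-24) − 0·2 + (-1)·5 = -29.
Characteristic polynomial: λ³ − 2λ² − 24λ + 29 = 0.
Substitute λ = y + (tr M)/3 = y + 0.666667 to remove the quadratic term: y³ + p·y + q = 0 with p = s − (tr M)²/3 = -25.333333 and q = −2(tr M)³/27 + (tr M)·s/3 − det M = 12.407407.
Three real roots ⇒ use the trigonometric (Viète) form: r = 2√(−p/3) = 5.811865, φ = arccos(3q/(p·r)) = arccos(-0.252810) = 1.826380 rad.
y_k = r·cos(φ/3 − 2πk/3) for k = 0, 1, 2 gives y = 4.767698, 0.494540, -5.262238.
λ_k = y_k + 0.666667 gives λ = 5.4344, 1.1612, -4.5956 (check: the sum is 2.0000 = tr M).

Eigenvalues sorted in increasing order: [-4.5956, 1.1612, 5.4344].


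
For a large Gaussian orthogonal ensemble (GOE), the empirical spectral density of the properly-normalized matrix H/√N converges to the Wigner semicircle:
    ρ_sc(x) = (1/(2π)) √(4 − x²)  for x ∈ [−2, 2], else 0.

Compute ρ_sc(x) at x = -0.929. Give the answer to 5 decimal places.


ρ_sc(x) = (1/(2π)) √(4 − x²). With x = -0.929:
  4 − x² = 4 − (-0.929)² = 4 − 0.863041 = 3.136959.
  √(4 − x²) = 1.771146.
  1/(2π) = 0.159155.
  ρ_sc(-0.929) = 0.159155 · 1.771146 = 0.281887.

Rounded to 5 decimal places: ρ_sc(-0.929) ≈ 0.28189.


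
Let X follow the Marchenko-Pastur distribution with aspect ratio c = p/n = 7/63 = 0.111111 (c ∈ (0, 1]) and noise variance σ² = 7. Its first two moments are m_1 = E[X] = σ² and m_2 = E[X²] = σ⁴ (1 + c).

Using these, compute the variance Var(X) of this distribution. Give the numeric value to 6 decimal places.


m_1 = E[X] = σ² = 7, so m_1² = 49.
m_2 = E[X²] = σ⁴ (1 + c) = 49 · (1 + 0.111111) = 49 · 1.111111 = 54.444444.
(Note m_2 − m_1² simplifies to c · σ⁴ = 0.111111 · 49.)

Var(X) = m_2 − m_1² = 54.444444 − 49 = 5.444444.


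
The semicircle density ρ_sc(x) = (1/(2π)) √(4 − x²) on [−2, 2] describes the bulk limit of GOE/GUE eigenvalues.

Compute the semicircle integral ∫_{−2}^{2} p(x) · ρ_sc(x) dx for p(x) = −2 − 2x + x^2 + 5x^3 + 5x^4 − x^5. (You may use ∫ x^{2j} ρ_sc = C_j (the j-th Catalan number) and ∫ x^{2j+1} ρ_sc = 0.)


Write p(x) = Σ a_i x^i, split into monomials and integrate each against ρ_sc separately.
Using ∫ x^{2j} ρ_sc = C_j = (1/(j+1)) C(2j, j) (Catalan numbers) and ∫ x^{2j+1} ρ_sc = 0 (odd monomials vanish by symmetry):
  i = 0 (even): a_0 · C_{0} = -2 · 1 = -2
  i = 1 (odd): ∫ x^1 ρ_sc = 0 (vanishes)
  i = 2 (even): a_2 · C_{1} = 1 · 1 = 1
  i = 3 (odd): ∫ x^3 ρ_sc = 0 (vanishes)
  i = 4 (even): a_4 · C_{2} = 5 · 2 = 10
  i = 5 (odd): ∫ x^5 ρ_sc = 0 (vanishes)

Summing the contributions: ∫_{−2}^{2} p(x) ρ_sc(x) dx = (-2) + 1 + 10 = 9.


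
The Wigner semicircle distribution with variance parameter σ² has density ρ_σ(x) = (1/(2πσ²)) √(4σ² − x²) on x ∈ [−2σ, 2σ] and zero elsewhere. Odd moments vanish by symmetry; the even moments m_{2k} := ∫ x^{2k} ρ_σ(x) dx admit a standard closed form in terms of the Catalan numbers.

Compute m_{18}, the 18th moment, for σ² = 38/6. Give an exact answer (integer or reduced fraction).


By the scaled semicircle moment identity, m_{2k} = σ^{2k} · C_k with k = 9.
C_9 = (1/(k+1)) · C(2k, k) = (1/10) · C(18, 9) = (1/10) · 48620 = 4862.
σ^{2k} = (σ²)^k = (38/6)^9 = 322687697779/19683.

Therefore m_{18} = σ^{18} · C_9 = (322687697779/19683) · 4862 = 1568907586601498/19683.


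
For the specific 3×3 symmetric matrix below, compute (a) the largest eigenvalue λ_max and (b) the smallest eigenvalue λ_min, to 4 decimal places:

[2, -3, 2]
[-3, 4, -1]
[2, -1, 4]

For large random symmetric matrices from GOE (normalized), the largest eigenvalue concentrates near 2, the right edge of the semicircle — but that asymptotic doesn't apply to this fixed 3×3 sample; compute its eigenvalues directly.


Since M is real symmetric, all three eigenvalues are real; they are the roots of det(λI − M) = λ³ − (tr M) λ² + s λ − det M, where s is the sum of the principal 2×2 minors.
tr M = 2 + 4 + 4 = 10.
s = (2·4 − (-3)²) + (2·4 − 2²) + (4·4 − (-1)²) = -1 + 4 + 15 = 18.
det M (expand along row 1) = 2·15 − (-3)·(-10) + 2·(-5) = -10.
Characteristic polynomial: λ³ − 10λ² + 18λ + 10 = 0.
Substitute λ = y + (tr M)/3 = y + 3.333333 to remove the quadratic term: y³ + p·y + q = 0 with p = s − (tr M)²/3 = -15.333333 and q = −2(tr M)³/27 + (tr M)·s/3 − det M = -4.074074.
Three real roots ⇒ use the trigonometric (Viète) form: r = 2√(−p/3) = 4.521553, φ = arccos(3q/(p·r)) = arccos(0.176289) = 1.393581 rad.
y_k = r·cos(φ/3 − 2πk/3) for k = 0, 1, 2 gives y = 4.042421, -0.266941, -3.775480.
λ_k = y_k + 3.333333 gives λ = 7.3758, 3.0664, -0.4421 (check: the sum is 10.0000 = tr M).

Hence λ_max = 7.3758 and λ_min = -0.4421.


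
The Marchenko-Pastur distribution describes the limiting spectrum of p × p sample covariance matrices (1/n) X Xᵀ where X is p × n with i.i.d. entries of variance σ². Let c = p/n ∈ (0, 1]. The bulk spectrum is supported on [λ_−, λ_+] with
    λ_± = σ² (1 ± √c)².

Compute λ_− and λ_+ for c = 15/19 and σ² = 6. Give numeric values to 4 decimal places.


c = 15/19 = 0.789474; √c = 0.888523.
λ_− = σ² (1 − √c)² = 6 · (1 − 0.888523)² = 6 · (0.111477)² = 0.074562.
λ_+ = σ² (1 + √c)² = 6 · (1 + 0.888523)² = 6 · (1.888523)² = 21.399122.

Rounded to 4 decimal places: λ_− ≈ 0.0746, λ_+ ≈ 21.3991.


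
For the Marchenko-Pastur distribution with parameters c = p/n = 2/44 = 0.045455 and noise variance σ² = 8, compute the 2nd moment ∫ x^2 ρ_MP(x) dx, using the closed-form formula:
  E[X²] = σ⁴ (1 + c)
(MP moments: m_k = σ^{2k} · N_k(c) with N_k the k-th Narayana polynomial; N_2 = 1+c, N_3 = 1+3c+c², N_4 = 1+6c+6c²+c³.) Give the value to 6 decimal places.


E[X²] = σ⁴ (1 + c) (second MP moment). With σ² = 8 (so σ⁴ = 64) and c = 2/44 = 0.045455: E[X²] = 64 · (1 + 0.045455) = 64 · 1.045455.

So E[X^2] = 66.909091.


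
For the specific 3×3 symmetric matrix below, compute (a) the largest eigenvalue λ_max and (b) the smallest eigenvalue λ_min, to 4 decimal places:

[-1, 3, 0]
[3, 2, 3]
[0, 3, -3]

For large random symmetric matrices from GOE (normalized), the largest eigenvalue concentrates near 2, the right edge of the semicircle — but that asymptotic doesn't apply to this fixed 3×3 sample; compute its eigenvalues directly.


Since M is real symmetric, all three eigenvalues are real; they are the roots of det(λI − M) = λ³ − (tr M) λ² + s λ − det M, where s is the sum of the principal 2×2 minors.
tr M = -1 + 2 + (-3) = -2.
s = ((-1)·2 − 3²) + ((-1)·(-3) − 0²) + (2·(-3) − 3²) = -11 + 3 + (-15) = -23.
det M (expand along row 1) = (-1)·(-15) − 3·(-9) + 0·9 = 42.
Characteristic polynomial: λ³ + 2λ² − 23λ − 42 = 0.
Substitute λ = y + (tr M)/3 = y − 0.666667 to remove the quadratic term: y³ + p·y + q = 0 with p = s − (tr M)²/3 = -24.333333 and q = −2(tr M)³/27 + (tr M)·s/3 − det M = -26.074074.
Three real roots ⇒ use the trigonometric (Viète) form: r = 2√(−p/3) = 5.696002, φ = arccos(3q/(p·r)) = arccos(0.564363) = 0.971135 rad.
y_k = r·cos(φ/3 − 2πk/3) for k = 0, 1, 2 gives y = 5.400160, -1.130990, -4.269169.
λ_k = y_k − 0.666667 gives λ = 4.7335, -1.7977, -4.9358 (check: the sum is -2.0000 = tr M).

Hence λ_max = 4.7335 and λ_min = -4.9358.


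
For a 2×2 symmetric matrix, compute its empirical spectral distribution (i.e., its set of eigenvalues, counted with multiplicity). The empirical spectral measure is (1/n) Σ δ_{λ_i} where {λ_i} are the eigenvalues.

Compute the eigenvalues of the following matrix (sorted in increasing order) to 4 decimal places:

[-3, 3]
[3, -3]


Since M is real symmetric, both eigenvalues are real; they are the roots of det(λI − M) = λ² − (tr M) λ + det M.
tr M = -3 + (-3) = -6.
det M = (-3)·(-3) − 3² = 9 − 9 = 0.
Characteristic polynomial: λ² + 6λ = 0.
Discriminant Δ = (tr M)² − 4·det M = 36 − 0 = 36; √Δ = 6.000000.
λ = (tr M ± √Δ)/2 = (-6 ± 6.000000)/2, giving (tr M − √Δ)/2 = -6.0000 and (tr M + √Δ)/2 = 0.0000.

Eigenvalues sorted in increasing order: [-6.0000, 0.0000].


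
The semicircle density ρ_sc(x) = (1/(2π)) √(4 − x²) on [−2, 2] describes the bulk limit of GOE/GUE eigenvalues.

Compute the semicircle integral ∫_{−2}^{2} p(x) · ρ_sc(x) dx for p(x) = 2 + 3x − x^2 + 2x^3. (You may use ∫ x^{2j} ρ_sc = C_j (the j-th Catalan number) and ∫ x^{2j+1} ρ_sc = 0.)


Write p(x) = Σ a_i x^i, split into monomials and integrate each against ρ_sc separately.
Using ∫ x^{2j} ρ_sc = C_j = (1/(j+1)) C(2j, j) (Catalan numbers) and ∫ x^{2j+1} ρ_sc = 0 (odd monomials vanish by symmetry):
  i = 0 (even): a_0 · C_{0} = 2 · 1 = 2
  i = 1 (odd): ∫ x^1 ρ_sc = 0 (vanishes)
  i = 2 (even): a_2 · C_{1} = -1 · 1 = -1
  i = 3 (odd): ∫ x^3 ρ_sc = 0 (vanishes)

Summing the contributions: ∫_{−2}^{2} p(x) ρ_sc(x) dx = 2 + (-1) = 1.


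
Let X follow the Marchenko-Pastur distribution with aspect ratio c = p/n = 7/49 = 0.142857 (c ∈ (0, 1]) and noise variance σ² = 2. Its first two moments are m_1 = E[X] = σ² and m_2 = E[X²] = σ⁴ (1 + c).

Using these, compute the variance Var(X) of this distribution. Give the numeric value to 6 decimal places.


m_1 = E[X] = σ² = 2, so m_1² = 4.
m_2 = E[X²] = σ⁴ (1 + c) = 4 · (1 + 0.142857) = 4 · 1.142857 = 4.571429.
(Note m_2 − m_1² simplifies to c · σ⁴ = 0.142857 · 4.)

Var(X) = m_2 − m_1² = 4.571429 − 4 = 0.571429.


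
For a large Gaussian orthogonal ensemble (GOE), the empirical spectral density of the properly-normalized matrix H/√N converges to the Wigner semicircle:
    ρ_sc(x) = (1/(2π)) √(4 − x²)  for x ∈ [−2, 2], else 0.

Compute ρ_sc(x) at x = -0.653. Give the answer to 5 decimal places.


ρ_sc(x) = (1/(2π)) √(4 − x²). With x = -0.653:
  4 − x² = 4 − (-0.653)² = 4 − 0.426409 = 3.573591.
  √(4 − x²) = 1.890394.
  1/(2π) = 0.159155.
  ρ_sc(-0.653) = 0.159155 · 1.890394 = 0.300866.

Rounded to 5 decimal places: ρ_sc(-0.653) ≈ 0.30087.


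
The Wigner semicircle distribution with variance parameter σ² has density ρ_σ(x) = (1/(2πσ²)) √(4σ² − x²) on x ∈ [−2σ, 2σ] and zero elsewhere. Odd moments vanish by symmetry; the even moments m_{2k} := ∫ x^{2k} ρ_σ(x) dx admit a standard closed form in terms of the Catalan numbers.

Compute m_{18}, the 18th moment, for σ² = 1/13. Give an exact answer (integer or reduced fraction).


By the scaled semicircle moment identity, m_{2k} = σ^{2k} · C_k with k = 9.
C_9 = (1/(k+1)) · C(2k, k) = (1/10) · C(18, 9) = (1/10) · 48620 = 4862.
σ^{2k} = (σ²)^k = (1/13)^9 = 1/10604499373.

Therefore m_{18} = σ^{18} · C_9 = (1/10604499373) · 4862 = 374/815730721.


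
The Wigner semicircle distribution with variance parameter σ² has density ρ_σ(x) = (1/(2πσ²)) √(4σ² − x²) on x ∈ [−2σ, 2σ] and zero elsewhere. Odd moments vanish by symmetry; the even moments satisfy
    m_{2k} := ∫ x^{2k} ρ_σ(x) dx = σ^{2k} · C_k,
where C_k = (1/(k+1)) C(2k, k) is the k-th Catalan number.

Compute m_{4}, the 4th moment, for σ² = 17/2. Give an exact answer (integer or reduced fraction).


By the scaled semicircle moment identity, m_{2k} = σ^{2k} · C_k with k = 2.
C_2 = (1/(k+1)) · C(2k, k) = (1/3) · C(4, 2) = (1/3) · 6 = 2.
σ^{2k} = (σ²)^k = (17/2)^2 = 289/4.

Therefore m_{4} = σ^{4} · C_2 = (289/4) · 2 = 289/2.


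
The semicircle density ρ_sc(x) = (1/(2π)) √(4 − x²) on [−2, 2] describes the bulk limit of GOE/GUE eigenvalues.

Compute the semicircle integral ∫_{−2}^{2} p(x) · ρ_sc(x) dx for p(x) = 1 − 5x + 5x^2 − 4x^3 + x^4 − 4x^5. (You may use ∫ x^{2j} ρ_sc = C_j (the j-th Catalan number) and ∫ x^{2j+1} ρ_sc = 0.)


Write p(x) = Σ a_i x^i, split into monomials and integrate each against ρ_sc separately.
Using ∫ x^{2j} ρ_sc = C_j = (1/(j+1)) C(2j, j) (Catalan numbers) and ∫ x^{2j+1} ρ_sc = 0 (odd monomials vanish by symmetry):
  i = 0 (even): a_0 · C_{0} = 1 · 1 = 1
  i = 1 (odd): ∫ x^1 ρ_sc = 0 (vanishes)
  i = 2 (even): a_2 · C_{1} = 5 · 1 = 5
  i = 3 (odd): ∫ x^3 ρ_sc = 0 (vanishes)
  i = 4 (even): a_4 · C_{2} = 1 · 2 = 2
  i = 5 (odd): ∫ x^5 ρ_sc = 0 (vanishes)

Summing the contributions: ∫_{−2}^{2} p(x) ρ_sc(x) dx = 1 + 5 + 2 = 8.
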